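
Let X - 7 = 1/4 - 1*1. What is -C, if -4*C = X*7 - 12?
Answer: 127/16 ≈ 7.9375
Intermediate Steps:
X = 25/4 (X = 7 + (1/4 - 1*1) = 7 + (¼ - 1) = 7 - ¾ = 25/4 ≈ 6.2500)
C = -127/16 (C = -((25/4)*7 - 12)/4 = -(175/4 - 12)/4 = -¼*127/4 = -127/16 ≈ -7.9375)
-C = -1*(-127/16) = 127/16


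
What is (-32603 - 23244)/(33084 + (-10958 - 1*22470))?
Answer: 55847/344 ≈ 162.35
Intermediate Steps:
(-32603 - 23244)/(33084 + (-10958 - 1*22470)) = -55847/(33084 + (-10958 - 22470)) = -55847/(33084 - 33428) = -55847/(-344) = -55847*(-1/344) = 55847/344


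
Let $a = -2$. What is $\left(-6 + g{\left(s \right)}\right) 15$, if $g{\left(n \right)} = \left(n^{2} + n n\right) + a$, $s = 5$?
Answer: $630$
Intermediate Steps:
$g{\left(n \right)} = -2 + 2 n^{2}$ ($g{\left(n \right)} = \left(n^{2} + n n\right) - 2 = \left(n^{2} + n^{2}\right) - 2 = 2 n^{2} - 2 = -2 + 2 n^{2}$)
$\left(-6 + g{\left(s \right)}\right) 15 = \left(-6 - \left(2 - 2 \cdot 5^{2}\right)\right) 15 = \left(-6 + \left(-2 + 2 \cdot 25\right)\right) 15 = \left(-6 + \left(-2 + 50\right)\right) 15 = \left(-6 + 48\right) 15 = 42 \cdot 15 = 630$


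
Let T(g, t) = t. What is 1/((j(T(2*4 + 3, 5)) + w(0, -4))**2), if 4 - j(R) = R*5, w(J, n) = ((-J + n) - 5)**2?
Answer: 1/3600 ≈ 0.00027778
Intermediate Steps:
w(J, n) = (-5 + n - J)**2 (w(J, n) = ((n - J) - 5)**2 = (-5 + n - J)**2)
j(R) = 4 - 5*R (j(R) = 4 - R*5 = 4 - 5*R)
1/((j(T(2*4 + 3, 5)) + w(0, -4))**2) = 1/(((4 - 5*5) + (5 + 0 - 1*(-4))**2)**2) = 1/(((4 - 25) + (5 + 0 + 4)**2)**2) = 1/((-21 + 9**2)**2) = 1/((-21 + 81)**2) = 1/(60**2) = 1/3600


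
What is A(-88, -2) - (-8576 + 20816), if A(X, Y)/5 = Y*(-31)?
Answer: -11930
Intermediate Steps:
A(X, Y) = -155*Y (A(X, Y) = 5*(Y*(-31)) = 5*(-31*Y) = -155*Y)
A(-88, -2) - (-8576 + 20816) = -155*(-2) - (-8576 + 20816) = 310 - 1*12240 = 310 - 12240 = -11930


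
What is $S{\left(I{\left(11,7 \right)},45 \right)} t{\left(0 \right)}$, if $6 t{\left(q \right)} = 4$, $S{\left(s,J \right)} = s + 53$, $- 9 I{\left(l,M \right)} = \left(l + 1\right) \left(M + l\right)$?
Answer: $\frac{58}{3} \approx 19.333$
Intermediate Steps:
$I{\left(l,M \right)} = - \frac{\left(1 + l\right) \left(M + l\right)}{9}$ ($I{\left(l,M \right)} = - \frac{\left(l + 1\right) \left(M + l\right)}{9} = - \frac{\left(1 + l\right) \left(M + l\right)}{9}$)
$S{\left(s,J \right)} = 53 + s$
$t{\left(q \right)} = \frac{2}{3}$ ($t{\left(q \right)} = \frac{1}{6} \cdot 4 = \frac{2}{3}$)
$S{\left(I{\left(11,7 \right)},45 \right)} t{\left(0 \right)} = \left(53 - \left(2 + \frac{77}{9} + \frac{121}{9}\right)\right) \frac{2}{3} = \left(53 - 24\right) \frac{2}{3} = 29 \cdot \frac{2}{3} = \frac{58}{3}$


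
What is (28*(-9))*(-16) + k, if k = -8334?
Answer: -4302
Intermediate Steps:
(28*(-9))*(-16) + k = (28*(-9))*(-16) - 8334 = -252*(-16) - 8334 = 4032 - 8334 = -4302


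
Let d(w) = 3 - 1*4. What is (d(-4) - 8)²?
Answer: 81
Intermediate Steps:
d(w) = -1 (d(w) = 3 - 4 = -1)
(d(-4) - 8)² = (-1 - 8)² = (-9)² = 81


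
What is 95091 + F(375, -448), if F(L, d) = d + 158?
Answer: 94801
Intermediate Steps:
F(L, d) = 158 + d
95091 + F(375, -448) = 95091 + (158 - 448) = 95091 - 290 = 94801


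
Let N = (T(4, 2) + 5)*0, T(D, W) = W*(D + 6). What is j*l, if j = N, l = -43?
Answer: 0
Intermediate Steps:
T(D, W) = W*(6 + D)
N = 0 (N = (2*(6 + 4) + 5)*0 = (2*10 + 5)*0 = (20 + 5)*0 = 25*0 = 0)
j = 0
j*l = 0*(-43) = 0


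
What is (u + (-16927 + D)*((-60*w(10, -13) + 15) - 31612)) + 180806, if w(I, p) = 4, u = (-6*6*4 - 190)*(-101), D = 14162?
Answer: 88243845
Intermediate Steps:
u = 33734 (u = (-36*4 - 190)*(-101) = (-144 - 190)*(-101) = -334*(-101) = 33734)
(u + (-16927 + D)*((-60*w(10, -13) + 15) - 31612)) + 180806 = (33734 + (-16927 + 14162)*((-60*4 + 15) - 31612)) + 180806 = (33734 - 2765*((-240 + 15) - 31612)) + 180806 = (33734 - 2765*(-225 - 31612)) + 180806 = (33734 - 2765*(-31837)) + 180806 = (33734 + 88029305) + 180806 = 88063039 + 180806 = 88243845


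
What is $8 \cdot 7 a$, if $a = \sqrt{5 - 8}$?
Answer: $56 i \sqrt{3} \approx 96.995 i$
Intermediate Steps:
$a = i \sqrt{3}$ ($a = \sqrt{-3} = i \sqrt{3} \approx 1.732 i$)
$8 \cdot 7 a = 8 \cdot 7 i \sqrt{3} = 56 i \sqrt{3}$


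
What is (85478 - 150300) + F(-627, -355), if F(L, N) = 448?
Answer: -64374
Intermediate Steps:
(85478 - 150300) + F(-627, -355) = (85478 - 150300) + 448 = -64822 + 448 = -64374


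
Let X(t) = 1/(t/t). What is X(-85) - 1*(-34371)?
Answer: 34372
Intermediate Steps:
X(t) = 1 (X(t) = 1/1 = 1)
X(-85) - 1*(-34371) = 1 - 1*(-34371) = 1 + 34371 = 34372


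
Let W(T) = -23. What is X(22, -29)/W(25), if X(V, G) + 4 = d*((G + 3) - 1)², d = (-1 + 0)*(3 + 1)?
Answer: 2920/23 ≈ 126.96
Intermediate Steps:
d = -4 (d = -1*4 = -4)
X(V, G) = -4 - 4*(2 + G)² (X(V, G) = -4 - 4*((G + 3) - 1)² = -4 - 4*((3 + G) - 1)² = -4 - 4*(2 + G)²)
X(22, -29)/W(25) = (-4 - 4*(2 - 29)²)/(-23) = (-4 - 4*(-27)²)*(-1/23) = (-4 - 4*729)*(-1/23) = (-4 - 2916)*(-1/23) = -2920*(-1/23) = 2920/23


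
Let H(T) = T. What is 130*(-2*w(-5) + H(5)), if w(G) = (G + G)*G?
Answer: -12350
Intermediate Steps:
w(G) = 2*G**2 (w(G) = (2*G)*G = 2*G**2)
130*(-2*w(-5) + H(5)) = 130*(-4*(-5)**2 + 5) = 130*(-4*25 + 5) = 130*(-2*50 + 5) = 130*(-100 + 5) = 130*(-95) = -12350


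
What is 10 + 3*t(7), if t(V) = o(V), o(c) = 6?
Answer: 28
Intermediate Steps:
t(V) = 6
10 + 3*t(7) = 10 + 3*6 = 10 + 18 = 28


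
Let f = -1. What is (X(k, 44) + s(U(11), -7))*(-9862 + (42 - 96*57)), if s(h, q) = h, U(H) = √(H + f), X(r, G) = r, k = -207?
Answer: 3165444 - 15292*√10 ≈ 3.1171e+6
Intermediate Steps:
U(H) = √(-1 + H) (U(H) = √(H - 1) = √(-1 + H))
(X(k, 44) + s(U(11), -7))*(-9862 + (42 - 96*57)) = (-207 + √(-1 + 11))*(-9862 + (42 - 96*57)) = (-207 + √10)*(-9862 + (42 - 5472)) = (-207 + √10)*(-9862 - 5430) = (-207 + √10)*(-15292) = 3165444 - 15292*√10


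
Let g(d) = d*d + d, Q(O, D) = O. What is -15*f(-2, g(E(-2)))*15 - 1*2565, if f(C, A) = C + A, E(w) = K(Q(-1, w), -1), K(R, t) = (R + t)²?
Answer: -6615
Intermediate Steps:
E(w) = 4 (E(w) = (-1 - 1)² = (-2)² = 4)
g(d) = d + d² (g(d) = d² + d = d + d²)
f(C, A) = A + C
-15*f(-2, g(E(-2)))*15 - 1*2565 = -15*(4*(1 + 4) - 2)*15 - 1*2565 = -15*(4*5 - 2)*15 - 2565 = -15*(20 - 2)*15 - 2565 = -15*18*15 - 2565 = -270*15 - 2565 = -4050 - 2565 = -6615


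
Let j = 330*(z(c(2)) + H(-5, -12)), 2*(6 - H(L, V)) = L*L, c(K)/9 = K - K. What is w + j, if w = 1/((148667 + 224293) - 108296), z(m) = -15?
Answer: -1877791079/264664 ≈ -7095.0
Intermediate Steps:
c(K) = 0 (c(K) = 9*(K - K) = 9*0 = 0)
H(L, V) = 6 - L²/2 (H(L, V) = 6 - L*L/2 = 6 - L²/2)
j = -7095 (j = 330*(-15 + (6 - ½*(-5)²)) = 330*(-15 + (6 - ½*25)) = 330*(-15 + (6 - 25/2)) = 330*(-15 - 13/2) = 330*(-43/2) = -7095)
w = 1/264664 (w = 1/(372960 - 108296) = 1/264664 ≈ 3.7784e-6)
w + j = 1/264664 - 7095 = -1877791079/264664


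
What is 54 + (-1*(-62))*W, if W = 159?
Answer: 9912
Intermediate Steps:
54 + (-1*(-62))*W = 54 - 1*(-62)*159 = 54 + 62*159 = 54 + 9858 = 9912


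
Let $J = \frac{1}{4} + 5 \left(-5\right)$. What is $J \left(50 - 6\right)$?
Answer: $-1089$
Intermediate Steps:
$J = - \frac{99}{4}$ ($J = \frac{1}{4} - 25 = - \frac{99}{4} \approx -24.75$)
$J \left(50 - 6\right) = - \frac{99 \left(50 - 6\right)}{4} = \left(- \frac{99}{4}\right) 44 = -1089$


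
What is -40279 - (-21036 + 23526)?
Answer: -42769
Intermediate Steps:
-40279 - (-21036 + 23526) = -40279 - 1*2490 = -40279 - 2490 = -42769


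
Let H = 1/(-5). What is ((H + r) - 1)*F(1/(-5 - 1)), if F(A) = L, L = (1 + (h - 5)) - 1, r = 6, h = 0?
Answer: -24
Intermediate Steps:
L = -5 (L = (1 + (0 - 5)) - 1 = (1 - 5) - 1 = -4 - 1 = -5)
H = -⅕ ≈ -0.20000
F(A) = -5
((H + r) - 1)*F(1/(-5 - 1)) = ((-⅕ + 6) - 1)*(-5) = (29/5 - 1)*(-5) = (24/5)*(-5) = -24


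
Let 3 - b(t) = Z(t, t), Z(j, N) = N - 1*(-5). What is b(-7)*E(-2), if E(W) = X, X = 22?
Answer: 110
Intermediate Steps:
Z(j, N) = 5 + N (Z(j, N) = N + 5 = 5 + N)
b(t) = -2 - t (b(t) = 3 - (5 + t) = 3 + (-5 - t) = -2 - t)
E(W) = 22
b(-7)*E(-2) = (-2 - 1*(-7))*22 = (-2 + 7)*22 = 5*22 = 110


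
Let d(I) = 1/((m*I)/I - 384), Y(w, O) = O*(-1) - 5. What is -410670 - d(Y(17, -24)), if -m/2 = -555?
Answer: -298146421/726 ≈ -4.1067e+5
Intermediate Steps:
m = 1110 (m = -2*(-555) = 1110)
Y(w, O) = -5 - O (Y(w, O) = -O - 5 = -5 - O)
d(I) = 1/726 (d(I) = 1/((1110*I)/I - 384) = 1/(1110 - 384) = 1/726)
-410670 - d(Y(17, -24)) = -410670 - 1*1/726 = -410670 - 1/726 = -298146421/726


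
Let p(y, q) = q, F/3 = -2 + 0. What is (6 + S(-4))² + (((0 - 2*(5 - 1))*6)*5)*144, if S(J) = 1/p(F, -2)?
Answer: -138119/4 ≈ -34530.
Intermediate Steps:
F = -6 (F = 3*(-2 + 0) = 3*(-2) = -6)
S(J) = -½ (S(J) = 1/(-2) = -½)
(6 + S(-4))² + (((0 - 2*(5 - 1))*6)*5)*144 = (6 - ½)² + (((0 - 2*(5 - 1))*6)*5)*144 = (11/2)² + (((0 - 2*4)*6)*5)*144 = 121/4 + (((0 - 8)*6)*5)*144 = 121/4 + (-8*6*5)*144 = 121/4 - 48*5*144 = 121/4 - 240*144 = 121/4 - 34560 = -138119/4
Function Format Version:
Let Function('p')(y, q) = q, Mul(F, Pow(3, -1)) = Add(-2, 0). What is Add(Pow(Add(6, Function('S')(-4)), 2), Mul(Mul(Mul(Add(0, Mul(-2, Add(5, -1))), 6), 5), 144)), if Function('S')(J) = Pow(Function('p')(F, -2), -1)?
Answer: Rational(-138119, 4) ≈ -34530.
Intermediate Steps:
F = -6 (F = Mul(3, Add(-2, 0)) = Mul(3, -2) = -6)
Function('S')(J) = Rational(-1, 2) (Function('S')(J) = Pow(-2, -1) = Rational(-1, 2))
Add(Pow(Add(6, Function('S')(-4)), 2), Mul(Mul(Mul(Add(0, Mul(-2, Add(5, -1))), 6), 5), 144)) = Add(Pow(Add(6, Rational(-1, 2)), 2), Mul(Mul(Mul(Add(0, Mul(-2, Add(5, -1))), 6), 5), 144)) = Add(Pow(Rational(11, 2), 2), Mul(Mul(Mul(Add(0, Mul(-2, 4)), 6), 5), 144)) = Add(Rational(121, 4), Mul(Mul(Mul(Add(0, -8), 6), 5), 144)) = Add(Rational(121, 4), Mul(Mul(Mul(-8, 6), 5), 144)) = Add(Rational(121, 4), Mul(Mul(-48, 5), 144)) = Add(Rational(121, 4), Mul(-240, 144)) = Add(Rational(121, 4), -34560) = Rational(-138119, 4)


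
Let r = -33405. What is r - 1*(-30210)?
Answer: -3195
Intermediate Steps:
r - 1*(-30210) = -33405 - 1*(-30210) = -33405 + 30210 = -3195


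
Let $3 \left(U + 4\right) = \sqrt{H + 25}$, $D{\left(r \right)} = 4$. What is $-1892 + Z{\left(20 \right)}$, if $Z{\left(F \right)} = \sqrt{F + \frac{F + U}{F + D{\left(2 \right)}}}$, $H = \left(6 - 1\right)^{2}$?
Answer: $-1892 + \frac{\sqrt{2976 + 10 \sqrt{2}}}{12} \approx -1887.4$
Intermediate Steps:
$H = 25$ ($H = 5^{2} = 25$)
$U = -4 + \frac{5 \sqrt{2}}{3}$ ($U = -4 + \frac{\sqrt{25 + 25}}{3} = -4 + \frac{\sqrt{50}}{3} = -4 + \frac{5 \sqrt{2}}{3} \approx -1.643$)
$Z{\left(F \right)} = \sqrt{F + \frac{-4 + F + \frac{5 \sqrt{2}}{3}}{4 + F}}$ ($Z{\left(F \right)} = \sqrt{F + \frac{F - \left(4 - \frac{5 \sqrt{2}}{3}\right)}{F + 4}} = \sqrt{F + \frac{-4 + F + \frac{5 \sqrt{2}}{3}}{4 + F}}$)
$-1892 + Z{\left(20 \right)} = -1892 + \frac{\sqrt{3} \sqrt{\frac{-12 + 3 \cdot 20^{2} + 5 \sqrt{2} + 15 \cdot 20}{4 + 20}}}{3} = -1892 + \frac{\sqrt{3} \sqrt{\frac{-12 + 3 \cdot 400 + 5 \sqrt{2} + 300}{24}}}{3} = -1892 + \frac{\sqrt{3} \sqrt{\frac{-12 + 1200 + 5 \sqrt{2} + 300}{24}}}{3} = -1892 + \frac{\sqrt{3} \sqrt{\frac{1488 + 5 \sqrt{2}}{24}}}{3} = -1892 + \frac{\sqrt{3} \sqrt{62 + \frac{5 \sqrt{2}}{24}}}{3}$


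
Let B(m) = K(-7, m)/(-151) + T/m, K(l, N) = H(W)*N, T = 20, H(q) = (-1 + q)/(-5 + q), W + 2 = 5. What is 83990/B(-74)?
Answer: -234626065/2124 ≈ -1.1046e+5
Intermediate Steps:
W = 3 (W = -2 + 5 = 3)
H(q) = (-1 + q)/(-5 + q)
K(l, N) = -N (K(l, N) = ((-1 + 3)/(-5 + 3))*N = (2/(-2))*N = (-½*2)*N = -N)
B(m) = 20/m + m/151 (B(m) = -m/(-151) + 20/m = -m*(-1/151) + 20/m = m/151 + 20/m = 20/m + m/151)
83990/B(-74) = 83990/(20/(-74) + (1/151)*(-74)) = 83990/(20*(-1/74) - 74/151) = 83990/(-10/37 - 74/151) = 83990/(-4248/5587) = 83990*(-5587/4248) = -234626065/2124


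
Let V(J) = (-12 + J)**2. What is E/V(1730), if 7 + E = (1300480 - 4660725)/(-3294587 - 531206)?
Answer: -11710153/5645959929266 ≈ -2.0741e-6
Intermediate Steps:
E = -23420306/3825793 (E = -7 + (1300480 - 4660725)/(-3294587 - 531206) = -7 - 3360245/(-3825793) = -7 - 3360245*(-1/3825793) = -7 + 3360245/3825793 = -23420306/3825793 ≈ -6.1217)
E/V(1730) = -23420306/(3825793*(-12 + 1730)**2) = -23420306/(3825793*(1718**2)) = -23420306/3825793/2951524 = -23420306/3825793*1/2951524 = -11710153/5645959929266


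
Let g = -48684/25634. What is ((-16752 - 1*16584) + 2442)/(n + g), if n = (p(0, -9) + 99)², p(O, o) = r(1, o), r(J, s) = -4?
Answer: -395968398/115649083 ≈ -3.4239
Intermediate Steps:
p(O, o) = -4
g = -24342/12817 (g = -48684*1/25634 = -24342/12817 ≈ -1.8992)
n = 9025 (n = (-4 + 99)² = 95² = 9025)
((-16752 - 1*16584) + 2442)/(n + g) = ((-16752 - 1*16584) + 2442)/(9025 - 24342/12817) = ((-16752 - 16584) + 2442)/(115649083/12817) = (-33336 + 2442)*(12817/115649083) = -30894*12817/115649083 = -395968398/115649083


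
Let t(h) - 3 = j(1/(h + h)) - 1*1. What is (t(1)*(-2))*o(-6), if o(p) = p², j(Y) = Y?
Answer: -180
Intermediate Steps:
t(h) = 2 + 1/(2*h) (t(h) = 3 + (1/(h + h) - 1*1) = 3 + (1/(2*h) - 1) = 3 + (-1 + 1/(2*h)) = 2 + 1/(2*h))
(t(1)*(-2))*o(-6) = ((2 + (½)/1)*(-2))*(-6)² = ((2 + (½)*1)*(-2))*36 = ((2 + ½)*(-2))*36 = ((5/2)*(-2))*36 = -5*36 = -180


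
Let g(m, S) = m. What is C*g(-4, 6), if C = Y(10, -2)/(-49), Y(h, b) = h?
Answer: 40/49 ≈ 0.81633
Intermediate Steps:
C = -10/49 (C = 10/(-49) = 10*(-1/49) = -10/49 ≈ -0.20408)
C*g(-4, 6) = -10/49*(-4) = 40/49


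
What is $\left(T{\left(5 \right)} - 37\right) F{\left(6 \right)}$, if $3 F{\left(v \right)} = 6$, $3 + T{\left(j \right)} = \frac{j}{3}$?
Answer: $- \frac{230}{3} \approx -76.667$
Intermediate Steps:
$T{\left(j \right)} = -3 + \frac{j}{3}$
$F{\left(v \right)} = 2$ ($F{\left(v \right)} = \frac{1}{3} \cdot 6 = 2$)
$\left(T{\left(5 \right)} - 37\right) F{\left(6 \right)} = \left(\left(-3 + \frac{1}{3} \cdot 5\right) - 37\right) 2 = \left(\left(-3 + \frac{5}{3}\right) - 37\right) 2 = \left(- \frac{4}{3} - 37\right) 2 = \left(- \frac{115}{3}\right) 2 = - \frac{230}{3}$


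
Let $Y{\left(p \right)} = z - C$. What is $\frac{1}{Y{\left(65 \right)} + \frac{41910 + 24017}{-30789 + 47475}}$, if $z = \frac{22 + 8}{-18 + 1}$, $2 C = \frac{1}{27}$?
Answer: $\frac{141831}{307463} \approx 0.46129$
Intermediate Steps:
$C = \frac{1}{54}$ ($C = \frac{1}{2 \cdot 27} = \frac{1}{2} \cdot \frac{1}{27} = \frac{1}{54} \approx 0.018519$)
$z = - \frac{30}{17}$ ($z = \frac{30}{-17} = 30 \left(- \frac{1}{17}\right) = - \frac{30}{17} \approx -1.7647$)
$Y{\left(p \right)} = - \frac{1637}{918}$ ($Y{\left(p \right)} = - \frac{30}{17} - \frac{1}{54} = - \frac{1637}{918}$)
$\frac{1}{Y{\left(65 \right)} + \frac{41910 + 24017}{-30789 + 47475}} = \frac{1}{- \frac{1637}{918} + \frac{41910 + 24017}{-30789 + 47475}} = \frac{1}{- \frac{1637}{918} + \frac{65927}{16686}} = \frac{1}{\frac{307463}{141831}} = \frac{141831}{307463}$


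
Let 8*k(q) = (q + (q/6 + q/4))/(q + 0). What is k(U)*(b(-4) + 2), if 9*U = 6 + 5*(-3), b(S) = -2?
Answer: 0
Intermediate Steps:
U = -1 (U = (6 + 5*(-3))/9 = (6 - 15)/9 = (1/9)*(-9) = -1)
k(q) = 17/96 (k(q) = ((q + (q/6 + q/4))/(q + 0))/8 = ((q + (q*(1/6) + q*(1/4)))/q)/8 = ((q + (q/6 + q/4))/q)/8 = ((q + 5*q/12)/q)/8 = ((17*q/12)/q)/8 = (1/8)*(17/12) = 17/96)
k(U)*(b(-4) + 2) = 17*(-2 + 2)/96 = (17/96)*0 = 0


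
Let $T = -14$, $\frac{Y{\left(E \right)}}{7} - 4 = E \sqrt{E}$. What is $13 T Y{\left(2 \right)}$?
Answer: $-5096 - 2548 \sqrt{2} \approx -8699.4$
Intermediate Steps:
$Y{\left(E \right)} = 28 + 7 E^{\frac{3}{2}}$ ($Y{\left(E \right)} = 28 + 7 E \sqrt{E} = 28 + 7 E^{\frac{3}{2}}$)
$13 T Y{\left(2 \right)} = 13 \left(-14\right) \left(28 + 7 \cdot 2^{\frac{3}{2}}\right) = - 182 \left(28 + 7 \cdot 2 \sqrt{2}\right) = - 182 \left(28 + 14 \sqrt{2}\right) = -5096 - 2548 \sqrt{2}$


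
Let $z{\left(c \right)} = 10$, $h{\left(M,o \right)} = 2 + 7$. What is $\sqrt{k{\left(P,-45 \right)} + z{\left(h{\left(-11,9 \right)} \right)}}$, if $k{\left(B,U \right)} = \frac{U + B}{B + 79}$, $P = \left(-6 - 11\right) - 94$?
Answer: $\frac{\sqrt{238}}{4} \approx 3.8568$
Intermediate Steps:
$h{\left(M,o \right)} = 9$
$P = -111$ ($P = -17 - 94 = -111$)
$k{\left(B,U \right)} = \frac{B + U}{79 + B}$
$\sqrt{k{\left(P,-45 \right)} + z{\left(h{\left(-11,9 \right)} \right)}} = \sqrt{\frac{-111 - 45}{79 - 111} + 10} = \sqrt{\frac{1}{-32} \left(-156\right) + 10} = \sqrt{\left(- \frac{1}{32}\right) \left(-156\right) + 10} = \sqrt{\frac{39}{8} + 10} = \sqrt{\frac{119}{8}} = \frac{\sqrt{238}}{4}$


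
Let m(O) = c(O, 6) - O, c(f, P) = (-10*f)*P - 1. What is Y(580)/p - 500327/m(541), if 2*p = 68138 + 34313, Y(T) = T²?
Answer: 73462747077/3381087902 ≈ 21.728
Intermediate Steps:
c(f, P) = -1 - 10*P*f (c(f, P) = -10*P*f - 1 = -1 - 10*P*f)
m(O) = -1 - 61*O (m(O) = (-1 - 10*6*O) - O = (-1 - 60*O) - O = -1 - 61*O)
p = 102451/2 (p = (68138 + 34313)/2 = (½)*102451 = 102451/2 ≈ 51226.)
Y(580)/p - 500327/m(541) = 580²/(102451/2) - 500327/(-1 - 61*541) = 336400*(2/102451) - 500327/(-1 - 33001) = 672800/102451 - 500327/(-33002) = 672800/102451 - 500327*(-1/33002) = 672800/102451 + 500327/33002 = 73462747077/3381087902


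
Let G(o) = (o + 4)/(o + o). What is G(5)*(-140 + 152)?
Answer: 54/5 ≈ 10.800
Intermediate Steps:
G(o) = (4 + o)/(2*o) (G(o) = (4 + o)/((2*o)) = (4 + o)*(1/(2*o)) = (4 + o)/(2*o))
G(5)*(-140 + 152) = ((½)*(4 + 5)/5)*(-140 + 152) = ((½)*(⅕)*9)*12 = (9/10)*12 = 54/5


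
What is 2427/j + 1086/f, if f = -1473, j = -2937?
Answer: -751617/480689 ≈ -1.5636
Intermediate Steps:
2427/j + 1086/f = 2427/(-2937) + 1086/(-1473) = 2427*(-1/2937) + 1086*(-1/1473) = -809/979 - 362/491 = -751617/480689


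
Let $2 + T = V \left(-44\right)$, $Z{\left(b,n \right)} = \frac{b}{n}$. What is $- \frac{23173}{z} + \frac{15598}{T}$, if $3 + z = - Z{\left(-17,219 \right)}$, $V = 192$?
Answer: $\frac{4287281243}{540800} \approx 7927.7$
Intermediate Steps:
$z = - \frac{640}{219}$ ($z = -3 - - \frac{17}{219} = -3 + \frac{17}{219} = - \frac{640}{219} \approx -2.9224$)
$T = -8450$ ($T = -2 + 192 \left(-44\right) = -2 - 8448 = -8450$)
$- \frac{23173}{z} + \frac{15598}{T} = - \frac{23173}{- \frac{640}{219}} + \frac{15598}{-8450} = \left(-23173\right) \left(- \frac{219}{640}\right) + 15598 \left(- \frac{1}{8450}\right) = \frac{5074887}{640} - \frac{7799}{4225} = \frac{4287281243}{540800}$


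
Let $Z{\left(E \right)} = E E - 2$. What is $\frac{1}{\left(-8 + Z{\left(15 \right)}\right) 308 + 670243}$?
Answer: $\frac{1}{736463} \approx 1.3578 \cdot 10^{-6}$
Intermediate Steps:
$Z{\left(E \right)} = -2 + E^{2}$ ($Z{\left(E \right)} = E^{2} - 2 = -2 + E^{2}$)
$\frac{1}{\left(-8 + Z{\left(15 \right)}\right) 308 + 670243} = \frac{1}{\left(-8 - \left(2 - 15^{2}\right)\right) 308 + 670243} = \frac{1}{\left(-8 + \left(-2 + 225\right)\right) 308 + 670243} = \frac{1}{\left(-8 + 223\right) 308 + 670243} = \frac{1}{215 \cdot 308 + 670243} = \frac{1}{66220 + 670243} = \frac{1}{736463}$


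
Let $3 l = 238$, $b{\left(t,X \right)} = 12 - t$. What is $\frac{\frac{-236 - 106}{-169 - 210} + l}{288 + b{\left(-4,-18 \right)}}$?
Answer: $\frac{22807}{86412} \approx 0.26393$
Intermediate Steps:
$l = \frac{238}{3}$ ($l = \frac{1}{3} \cdot 238 = \frac{238}{3} \approx 79.333$)
$\frac{\frac{-236 - 106}{-169 - 210} + l}{288 + b{\left(-4,-18 \right)}} = \frac{\frac{-236 - 106}{-169 - 210} + \frac{238}{3}}{288 + \left(12 - -4\right)} = \frac{- \frac{342}{-379} + \frac{238}{3}}{288 + \left(12 + 4\right)} = \frac{\left(-342\right) \left(- \frac{1}{379}\right) + \frac{238}{3}}{288 + 16} = \frac{\frac{342}{379} + \frac{238}{3}}{304} = \frac{91228}{1137} \cdot \frac{1}{304} = \frac{22807}{86412}$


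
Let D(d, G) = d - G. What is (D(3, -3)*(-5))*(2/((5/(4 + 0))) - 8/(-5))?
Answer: -96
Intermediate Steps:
(D(3, -3)*(-5))*(2/((5/(4 + 0))) - 8/(-5)) = ((3 - 1*(-3))*(-5))*(2/((5/(4 + 0))) - 8/(-5)) = ((3 + 3)*(-5))*(2/((5/4)) - 8*(-1/5)) = (6*(-5))*(2/((5*(1/4))) + 8/5) = -30*(2/(5/4) + 8/5) = -30*(2*(4/5) + 8/5) = -30*(8/5 + 8/5) = -30*16/5 = -96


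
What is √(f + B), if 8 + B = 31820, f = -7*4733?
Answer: I*√1319 ≈ 36.318*I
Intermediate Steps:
f = -33131
B = 31812 (B = -8 + 31820 = 31812)
√(f + B) = √(-33131 + 31812) = √(-1319) = I*√1319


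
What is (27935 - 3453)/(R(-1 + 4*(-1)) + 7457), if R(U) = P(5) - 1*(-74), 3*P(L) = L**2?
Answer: 36723/11309 ≈ 3.2472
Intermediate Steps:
P(L) = L**2/3
R(U) = 247/3 (R(U) = (1/3)*5**2 - 1*(-74) = (1/3)*25 + 74 = 25/3 + 74 = 247/3)
(27935 - 3453)/(R(-1 + 4*(-1)) + 7457) = (27935 - 3453)/(247/3 + 7457) = 24482/(22618/3) = 24482*(3/22618) = 36723/11309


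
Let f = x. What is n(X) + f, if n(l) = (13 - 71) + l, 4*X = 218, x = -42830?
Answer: -85667/2 ≈ -42834.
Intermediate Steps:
X = 109/2 (X = (¼)*218 = 109/2 ≈ 54.500)
n(l) = -58 + l
f = -42830
n(X) + f = (-58 + 109/2) - 42830 = -7/2 - 42830 = -85667/2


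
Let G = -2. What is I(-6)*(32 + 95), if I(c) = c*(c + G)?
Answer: 6096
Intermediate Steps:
I(c) = c*(-2 + c) (I(c) = c*(c - 2) = c*(-2 + c))
I(-6)*(32 + 95) = (-6*(-2 - 6))*(32 + 95) = -6*(-8)*127 = 48*127 = 6096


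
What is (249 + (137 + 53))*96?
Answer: 42144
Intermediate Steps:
(249 + (137 + 53))*96 = (249 + 190)*96 = 439*96 = 42144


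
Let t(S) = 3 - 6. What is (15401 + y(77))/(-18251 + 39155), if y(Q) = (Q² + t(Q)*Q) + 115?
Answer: 10607/10452 ≈ 1.0148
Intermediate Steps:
t(S) = -3
y(Q) = 115 + Q² - 3*Q (y(Q) = (Q² - 3*Q) + 115 = 115 + Q² - 3*Q)
(15401 + y(77))/(-18251 + 39155) = (15401 + (115 + 77² - 3*77))/(-18251 + 39155) = (15401 + (115 + 5929 - 231))/20904 = (15401 + 5813)*(1/20904) = 21214*(1/20904) = 10607/10452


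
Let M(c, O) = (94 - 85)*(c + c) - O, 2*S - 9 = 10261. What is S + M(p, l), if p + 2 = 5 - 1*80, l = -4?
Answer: 3753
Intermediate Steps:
p = -77 (p = -2 + (5 - 1*80) = -2 + (5 - 80) = -2 - 75 = -77)
S = 5135 (S = 9/2 + (½)*10261 = 9/2 + 10261/2 = 5135)
M(c, O) = -O + 18*c (M(c, O) = 9*(2*c) - O = 18*c - O = -O + 18*c)
S + M(p, l) = 5135 + (-1*(-4) + 18*(-77)) = 5135 + (4 - 1386) = 5135 - 1382 = 3753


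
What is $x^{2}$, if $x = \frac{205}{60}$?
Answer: $\frac{1681}{144} \approx 11.674$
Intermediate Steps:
$x = \frac{41}{12}$ ($x = 205 \cdot \frac{1}{60} = \frac{41}{12} \approx 3.4167$)
$x^{2} = \left(\frac{41}{12}\right)^{2} = \frac{1681}{144}$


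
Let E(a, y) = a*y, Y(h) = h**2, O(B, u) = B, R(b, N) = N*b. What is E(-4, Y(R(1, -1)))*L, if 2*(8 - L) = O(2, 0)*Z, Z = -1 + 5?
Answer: -16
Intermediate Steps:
Z = 4
L = 4 (L = 8 - 4 = 4)
E(-4, Y(R(1, -1)))*L = -4*(-1*1)**2*4 = -4*(-1)**2*4 = -4*1*4 = -4*4 = -16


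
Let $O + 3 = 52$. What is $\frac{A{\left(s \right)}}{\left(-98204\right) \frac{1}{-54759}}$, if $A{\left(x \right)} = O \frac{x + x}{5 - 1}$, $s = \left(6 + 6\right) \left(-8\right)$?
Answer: $- \frac{32198292}{24551} \approx -1311.5$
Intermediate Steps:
$O = 49$ ($O = -3 + 52 = 49$)
$s = -96$ ($s = 12 \left(-8\right) = -96$)
$A{\left(x \right)} = \frac{49 x}{2}$ ($A{\left(x \right)} = 49 \frac{x + x}{5 - 1} = 49 \frac{2 x}{4} = 49 \cdot 2 x \frac{1}{4} = 49 \frac{x}{2} = \frac{49 x}{2}$)
$\frac{A{\left(s \right)}}{\left(-98204\right) \frac{1}{-54759}} = \frac{\frac{49}{2} \left(-96\right)}{\left(-98204\right) \frac{1}{-54759}} = - \frac{2352}{\left(-98204\right) \left(- \frac{1}{54759}\right)} = - \frac{2352}{\frac{98204}{54759}} = \left(-2352\right) \frac{54759}{98204} = - \frac{32198292}{24551}$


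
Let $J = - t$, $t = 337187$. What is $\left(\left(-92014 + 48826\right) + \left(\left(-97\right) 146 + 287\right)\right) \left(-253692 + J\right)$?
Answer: $33717328377$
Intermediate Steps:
$J = -337187$ ($J = \left(-1\right) 337187 = -337187$)
$\left(\left(-92014 + 48826\right) + \left(\left(-97\right) 146 + 287\right)\right) \left(-253692 + J\right) = \left(\left(-92014 + 48826\right) + \left(\left(-97\right) 146 + 287\right)\right) \left(-253692 - 337187\right) = \left(-43188 + \left(-14162 + 287\right)\right) \left(-590879\right) = \left(-43188 - 13875\right) \left(-590879\right) = \left(-57063\right) \left(-590879\right) = 33717328377$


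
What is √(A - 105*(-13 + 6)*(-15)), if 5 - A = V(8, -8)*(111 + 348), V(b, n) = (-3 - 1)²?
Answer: 2*I*√4591 ≈ 135.51*I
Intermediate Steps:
V(b, n) = 16 (V(b, n) = (-4)² = 16)
A = -7339 (A = 5 - 16*(111 + 348) = 5 - 16*459 = 5 - 1*7344 = 5 - 7344 = -7339)
√(A - 105*(-13 + 6)*(-15)) = √(-7339 - 105*(-13 + 6)*(-15)) = √(-7339 - (-735)*(-15)) = √(-7339 - 105*105) = √(-7339 - 11025) = √(-18364) = 2*I*√4591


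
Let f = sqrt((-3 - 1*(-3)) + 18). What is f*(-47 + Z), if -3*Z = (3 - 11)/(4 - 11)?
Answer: -995*sqrt(2)/7 ≈ -201.02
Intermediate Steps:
Z = -8/21 (Z = -(3 - 11)/(3*(4 - 11)) = -(-8)/(3*(-7)) = -(-8)*(-1)/(3*7) = -1/3*8/7 = -8/21 ≈ -0.38095)
f = 3*sqrt(2) (f = sqrt((-3 + 3) + 18) = sqrt(0 + 18) = sqrt(18) = 3*sqrt(2) ≈ 4.2426)
f*(-47 + Z) = (3*sqrt(2))*(-47 - 8/21) = (3*sqrt(2))*(-995/21) = -995*sqrt(2)/7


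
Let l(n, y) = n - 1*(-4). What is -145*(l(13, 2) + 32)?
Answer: -7105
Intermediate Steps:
l(n, y) = 4 + n (l(n, y) = n + 4 = 4 + n)
-145*(l(13, 2) + 32) = -145*((4 + 13) + 32) = -145*(17 + 32) = -145*49 = -7105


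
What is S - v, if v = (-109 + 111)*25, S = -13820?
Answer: -13870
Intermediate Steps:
v = 50 (v = 2*25 = 50)
S - v = -13820 - 1*50 = -13820 - 50 = -13870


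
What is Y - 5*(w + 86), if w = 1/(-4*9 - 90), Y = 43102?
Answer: 5376677/126 ≈ 42672.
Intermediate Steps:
w = -1/126 (w = 1/(-36 - 90) = 1/(-126) = -1/126 ≈ -0.0079365)
Y - 5*(w + 86) = 43102 - 5*(-1/126 + 86) = 43102 - 5*10835/126 = 43102 - 54175/126 = 5376677/126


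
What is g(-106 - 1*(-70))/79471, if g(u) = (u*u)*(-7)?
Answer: -1296/11353 ≈ -0.11415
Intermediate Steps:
g(u) = -7*u² (g(u) = u²*(-7) = -7*u²)
g(-106 - 1*(-70))/79471 = -7*(-106 - 1*(-70))²/79471 = -7*(-106 + 70)²*(1/79471) = -7*(-36)²*(1/79471) = -7*1296*(1/79471) = -9072*1/79471 = -1296/11353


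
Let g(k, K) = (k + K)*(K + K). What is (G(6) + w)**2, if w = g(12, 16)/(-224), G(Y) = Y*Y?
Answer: 1024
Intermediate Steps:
G(Y) = Y**2
g(k, K) = 2*K*(K + k) (g(k, K) = (K + k)*(2*K) = 2*K*(K + k))
w = -4 (w = (2*16*(16 + 12))/(-224) = (2*16*28)*(-1/224) = 896*(-1/224) = -4)
(G(6) + w)**2 = (6**2 - 4)**2 = (36 - 4)**2 = 32**2 = 1024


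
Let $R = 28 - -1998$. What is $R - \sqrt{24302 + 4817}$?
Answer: $2026 - \sqrt{29119} \approx 1855.4$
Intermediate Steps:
$R = 2026$ ($R = 28 + 1998 = 2026$)
$R - \sqrt{24302 + 4817} = 2026 - \sqrt{24302 + 4817} = 2026 - \sqrt{29119}$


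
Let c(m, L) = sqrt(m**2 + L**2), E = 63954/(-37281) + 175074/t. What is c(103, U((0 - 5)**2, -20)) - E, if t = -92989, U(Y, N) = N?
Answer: 244587300/67974959 + sqrt(11009) ≈ 108.52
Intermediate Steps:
E = -244587300/67974959 (E = 63954/(-37281) + 175074/(-92989) = 63954*(-1/37281) + 175074*(-1/92989) = -1254/731 - 175074/92989 = -244587300/67974959 ≈ -3.5982)
c(m, L) = sqrt(L**2 + m**2)
c(103, U((0 - 5)**2, -20)) - E = sqrt((-20)**2 + 103**2) - 1*(-244587300/67974959) = sqrt(400 + 10609) + 244587300/67974959 = sqrt(11009) + 244587300/67974959 = 244587300/67974959 + sqrt(11009)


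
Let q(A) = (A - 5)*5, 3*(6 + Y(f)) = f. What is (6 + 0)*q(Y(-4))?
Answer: -370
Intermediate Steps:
Y(f) = -6 + f/3
q(A) = -25 + 5*A (q(A) = (-5 + A)*5 = -25 + 5*A)
(6 + 0)*q(Y(-4)) = (6 + 0)*(-25 + 5*(-6 + (1/3)*(-4))) = 6*(-25 + 5*(-6 - 4/3)) = 6*(-25 + 5*(-22/3)) = 6*(-25 - 110/3) = 6*(-185/3) = -370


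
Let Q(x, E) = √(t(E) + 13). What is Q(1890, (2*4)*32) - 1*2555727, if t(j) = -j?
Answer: -2555727 + 9*I*√3 ≈ -2.5557e+6 + 15.588*I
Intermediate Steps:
Q(x, E) = √(13 - E) (Q(x, E) = √(-E + 13) = √(13 - E))
Q(1890, (2*4)*32) - 1*2555727 = √(13 - 2*4*32) - 1*2555727 = √(13 - 8*32) - 2555727 = √(13 - 1*256) - 2555727 = √(13 - 256) - 2555727 = √(-243) - 2555727 = 9*I*√3 - 2555727 = -2555727 + 9*I*√3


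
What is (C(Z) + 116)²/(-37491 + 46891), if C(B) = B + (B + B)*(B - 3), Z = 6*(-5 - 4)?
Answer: 9665881/2350 ≈ 4113.1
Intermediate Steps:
Z = -54 (Z = 6*(-9) = -54)
C(B) = B + 2*B*(-3 + B) (C(B) = B + (2*B)*(-3 + B) = B + 2*B*(-3 + B))
(C(Z) + 116)²/(-37491 + 46891) = (-54*(-5 + 2*(-54)) + 116)²/(-37491 + 46891) = (-54*(-5 - 108) + 116)²/9400 = (-54*(-113) + 116)²*(1/9400) = (6102 + 116)²*(1/9400) = 6218²*(1/9400) = 38663524*(1/9400) = 9665881/2350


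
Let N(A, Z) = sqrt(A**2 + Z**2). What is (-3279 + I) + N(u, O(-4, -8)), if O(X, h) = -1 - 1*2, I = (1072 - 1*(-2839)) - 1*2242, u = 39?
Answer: -1610 + 3*sqrt(170) ≈ -1570.9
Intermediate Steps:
I = 1669 (I = (1072 + 2839) - 2242 = 3911 - 2242 = 1669)
O(X, h) = -3 (O(X, h) = -1 - 2 = -3)
(-3279 + I) + N(u, O(-4, -8)) = (-3279 + 1669) + sqrt(39**2 + (-3)**2) = -1610 + sqrt(1521 + 9) = -1610 + sqrt(1530) = -1610 + 3*sqrt(170)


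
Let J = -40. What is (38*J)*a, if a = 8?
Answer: -12160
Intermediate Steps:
(38*J)*a = (38*(-40))*8 = -1520*8 = -12160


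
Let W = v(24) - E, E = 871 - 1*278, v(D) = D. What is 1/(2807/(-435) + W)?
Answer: -435/250322 ≈ -0.0017378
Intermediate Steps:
E = 593 (E = 871 - 278 = 593)
W = -569 (W = 24 - 1*593 = 24 - 593 = -569)
1/(2807/(-435) + W) = 1/(2807/(-435) - 569) = 1/(2807*(-1/435) - 569) = 1/(-2807/435 - 569) = 1/(-250322/435) = -435/250322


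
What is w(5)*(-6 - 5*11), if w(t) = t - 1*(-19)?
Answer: -1464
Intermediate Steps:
w(t) = 19 + t (w(t) = t + 19 = 19 + t)
w(5)*(-6 - 5*11) = (19 + 5)*(-6 - 5*11) = 24*(-6 - 55) = 24*(-61) = -1464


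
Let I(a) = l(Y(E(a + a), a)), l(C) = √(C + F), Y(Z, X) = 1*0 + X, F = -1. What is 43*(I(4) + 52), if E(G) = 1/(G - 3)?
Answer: 2236 + 43*√3 ≈ 2310.5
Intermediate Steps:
E(G) = 1/(-3 + G)
Y(Z, X) = X (Y(Z, X) = 0 + X = X)
l(C) = √(-1 + C) (l(C) = √(C - 1) = √(-1 + C))
I(a) = √(-1 + a)
43*(I(4) + 52) = 43*(√(-1 + 4) + 52) = 43*(√3 + 52) = 43*(52 + √3) = 2236 + 43*√3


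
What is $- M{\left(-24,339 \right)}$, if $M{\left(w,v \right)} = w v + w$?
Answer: $8160$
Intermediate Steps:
$M{\left(w,v \right)} = w + v w$ ($M{\left(w,v \right)} = v w + w = w + v w$)
$- M{\left(-24,339 \right)} = - \left(-24\right) \left(1 + 339\right) = - \left(-24\right) 340 = \left(-1\right) \left(-8160\right) = 8160$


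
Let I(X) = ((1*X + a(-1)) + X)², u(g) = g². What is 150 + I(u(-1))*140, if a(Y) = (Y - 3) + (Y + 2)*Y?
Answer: 1410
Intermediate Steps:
a(Y) = -3 + Y + Y*(2 + Y) (a(Y) = (-3 + Y) + (2 + Y)*Y = (-3 + Y) + Y*(2 + Y) = -3 + Y + Y*(2 + Y))
I(X) = (-5 + 2*X)² (I(X) = ((1*X + (-3 + (-1)² + 3*(-1))) + X)² = ((X + (-3 + 1 - 3)) + X)² = ((X - 5) + X)² = ((-5 + X) + X)² = (-5 + 2*X)²)
150 + I(u(-1))*140 = 150 + (-5 + 2*(-1)²)²*140 = 150 + (-5 + 2*1)²*140 = 150 + (-5 + 2)²*140 = 150 + (-3)²*140 = 150 + 9*140 = 150 + 1260 = 1410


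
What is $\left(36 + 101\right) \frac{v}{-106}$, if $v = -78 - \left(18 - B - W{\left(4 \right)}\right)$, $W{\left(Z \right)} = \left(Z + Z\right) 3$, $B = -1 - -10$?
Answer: $\frac{8631}{106} \approx 81.425$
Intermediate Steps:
$B = 9$ ($B = -1 + 10 = 9$)
$W{\left(Z \right)} = 6 Z$ ($W{\left(Z \right)} = 2 Z 3 = 6 Z$)
$v = -63$ ($v = -78 + \left(\left(9 + 6 \cdot 4\right) - 18\right) = -78 + \left(\left(9 + 24\right) - 18\right) = -78 + \left(33 - 18\right) = -78 + 15 = -63$)
$\left(36 + 101\right) \frac{v}{-106} = \left(36 + 101\right) \left(- \frac{63}{-106}\right) = 137 \left(\left(-63\right) \left(- \frac{1}{106}\right)\right) = 137 \cdot \frac{63}{106} = \frac{8631}{106}$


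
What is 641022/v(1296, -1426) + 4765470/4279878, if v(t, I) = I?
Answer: -228058366258/508592169 ≈ -448.41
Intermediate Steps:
641022/v(1296, -1426) + 4765470/4279878 = 641022/(-1426) + 4765470/4279878 = 641022*(-1/1426) + 4765470*(1/4279878) = -320511/713 + 794245/713313 = -228058366258/508592169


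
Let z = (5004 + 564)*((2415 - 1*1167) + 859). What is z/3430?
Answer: 119712/35 ≈ 3420.3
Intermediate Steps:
z = 11731776 (z = 5568*((2415 - 1167) + 859) = 5568*(1248 + 859) = 5568*2107 = 11731776)
z/3430 = 11731776/3430 = 11731776*(1/3430) = 119712/35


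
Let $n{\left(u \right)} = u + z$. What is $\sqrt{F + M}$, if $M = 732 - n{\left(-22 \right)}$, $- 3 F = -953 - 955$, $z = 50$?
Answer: $2 \sqrt{335} \approx 36.606$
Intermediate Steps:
$n{\left(u \right)} = 50 + u$ ($n{\left(u \right)} = u + 50 = 50 + u$)
$F = 636$ ($F = - \frac{-953 - 955}{3} = \left(- \frac{1}{3}\right) \left(-1908\right) = 636$)
$M = 704$ ($M = 732 - \left(50 - 22\right) = 732 - 28 = 704$)
$\sqrt{F + M} = \sqrt{636 + 704} = \sqrt{1340} = 2 \sqrt{335}$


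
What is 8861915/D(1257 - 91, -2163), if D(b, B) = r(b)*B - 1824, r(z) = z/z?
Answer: -8861915/3987 ≈ -2222.7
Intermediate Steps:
r(z) = 1
D(b, B) = -1824 + B (D(b, B) = 1*B - 1824 = B - 1824 = -1824 + B)
8861915/D(1257 - 91, -2163) = 8861915/(-1824 - 2163) = 8861915/(-3987) = 8861915*(-1/3987) = -8861915/3987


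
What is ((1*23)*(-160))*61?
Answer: -224480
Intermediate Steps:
((1*23)*(-160))*61 = (23*(-160))*61 = -3680*61 = -224480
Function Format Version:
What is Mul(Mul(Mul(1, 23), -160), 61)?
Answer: -224480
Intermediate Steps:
Mul(Mul(Mul(1, 23), -160), 61) = Mul(Mul(23, -160), 61) = Mul(-3680, 61) = -224480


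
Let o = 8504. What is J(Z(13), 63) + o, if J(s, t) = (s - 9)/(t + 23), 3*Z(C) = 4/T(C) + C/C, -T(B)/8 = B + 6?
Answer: 1938889/228 ≈ 8503.9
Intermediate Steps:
T(B) = -48 - 8*B (T(B) = -8*(B + 6) = -8*(6 + B) = -48 - 8*B)
Z(C) = ⅓ + 4/(3*(-48 - 8*C)) (Z(C) = (4/(-48 - 8*C) + C/C)/3 = (4/(-48 - 8*C) + 1)/3 = (1 + 4/(-48 - 8*C))/3 = ⅓ + 4/(3*(-48 - 8*C)))
J(s, t) = (-9 + s)/(23 + t)
J(Z(13), 63) + o = (-9 + (11 + 2*13)/(6*(6 + 13)))/(23 + 63) + 8504 = (-9 + (⅙)*(11 + 26)/19)/86 + 8504 = (-9 + (⅙)*(1/19)*37)/86 + 8504 = (-9 + 37/114)/86 + 8504 = (1/86)*(-989/114) + 8504 = -23/228 + 8504 = 1938889/228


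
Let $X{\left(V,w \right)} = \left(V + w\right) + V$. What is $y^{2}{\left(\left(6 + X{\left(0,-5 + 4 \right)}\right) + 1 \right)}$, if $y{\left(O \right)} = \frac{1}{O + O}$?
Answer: $\frac{1}{144} \approx 0.0069444$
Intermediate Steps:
$X{\left(V,w \right)} = w + 2 V$
$y{\left(O \right)} = \frac{1}{2 O}$
$y^{2}{\left(\left(6 + X{\left(0,-5 + 4 \right)}\right) + 1 \right)} = \left(\frac{1}{2 \left(\left(6 + \left(\left(-5 + 4\right) + 2 \cdot 0\right)\right) + 1\right)}\right)^{2} = \left(\frac{1}{2 \left(\left(6 + \left(-1 + 0\right)\right) + 1\right)}\right)^{2} = \left(\frac{1}{2 \left(\left(6 - 1\right) + 1\right)}\right)^{2} = \left(\frac{1}{2 \left(5 + 1\right)}\right)^{2} = \left(\frac{1}{2 \cdot 6}\right)^{2} = \left(\frac{1}{2} \cdot \frac{1}{6}\right)^{2} = \left(\frac{1}{12}\right)^{2} = \frac{1}{144}$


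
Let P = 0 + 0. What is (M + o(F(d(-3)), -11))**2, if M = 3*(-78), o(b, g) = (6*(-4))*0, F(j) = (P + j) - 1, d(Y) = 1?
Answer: 54756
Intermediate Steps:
P = 0
F(j) = -1 + j (F(j) = (0 + j) - 1 = j - 1 = -1 + j)
o(b, g) = 0 (o(b, g) = -24*0 = 0)
M = -234
(M + o(F(d(-3)), -11))**2 = (-234 + 0)**2 = (-234)**2 = 54756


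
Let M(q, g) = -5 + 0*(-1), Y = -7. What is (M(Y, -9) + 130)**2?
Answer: 15625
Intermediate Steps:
M(q, g) = -5 (M(q, g) = -5 + 0 = -5)
(M(Y, -9) + 130)**2 = (-5 + 130)**2 = 125**2 = 15625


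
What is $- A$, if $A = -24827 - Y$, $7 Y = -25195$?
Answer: $\frac{148594}{7} \approx 21228.0$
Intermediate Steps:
$Y = - \frac{25195}{7}$ ($Y = \frac{1}{7} \left(-25195\right) = - \frac{25195}{7} \approx -3599.3$)
$A = - \frac{148594}{7}$ ($A = -24827 - - \frac{25195}{7} = -24827 + \frac{25195}{7} = - \frac{148594}{7} \approx -21228.0$)
$- A = \left(-1\right) \left(- \frac{148594}{7}\right) = \frac{148594}{7}$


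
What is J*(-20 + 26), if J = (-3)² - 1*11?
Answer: -12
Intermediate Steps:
J = -2 (J = 9 - 11 = -2)
J*(-20 + 26) = -2*(-20 + 26) = -2*6 = -12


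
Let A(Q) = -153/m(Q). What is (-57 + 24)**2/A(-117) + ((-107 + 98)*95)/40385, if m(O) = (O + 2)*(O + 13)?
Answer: -11688714227/137309 ≈ -85127.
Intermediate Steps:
m(O) = (2 + O)*(13 + O)
A(Q) = -153/(26 + Q**2 + 15*Q)
(-57 + 24)**2/A(-117) + ((-107 + 98)*95)/40385 = (-57 + 24)**2/((-153/(26 + (-117)**2 + 15*(-117)))) + ((-107 + 98)*95)/40385 = (-33)**2/((-153/(26 + 13689 - 1755))) - 9*95*(1/40385) = 1089/((-153/11960)) - 855*1/40385 = 1089/((-153*1/11960)) - 171/8077 = 1089/(-153/11960) - 171/8077 = 1089*(-11960/153) - 171/8077 = -1447160/17 - 171/8077 = -11688714227/137309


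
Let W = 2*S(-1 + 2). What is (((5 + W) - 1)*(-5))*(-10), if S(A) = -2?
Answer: 0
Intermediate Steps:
W = -4 (W = 2*(-2) = -4)
(((5 + W) - 1)*(-5))*(-10) = (((5 - 4) - 1)*(-5))*(-10) = ((1 - 1)*(-5))*(-10) = (0*(-5))*(-10) = 0*(-10) = 0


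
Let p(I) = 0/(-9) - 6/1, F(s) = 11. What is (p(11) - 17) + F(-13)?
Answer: -12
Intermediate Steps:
p(I) = -6 (p(I) = 0*(-1/9) - 6*1 = 0 - 6 = -6)
(p(11) - 17) + F(-13) = (-6 - 17) + 11 = -23 + 11 = -12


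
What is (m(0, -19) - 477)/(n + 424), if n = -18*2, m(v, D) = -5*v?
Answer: -477/388 ≈ -1.2294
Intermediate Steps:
n = -36
(m(0, -19) - 477)/(n + 424) = (-5*0 - 477)/(-36 + 424) = (0 - 477)/388 = -477*1/388 = -477/388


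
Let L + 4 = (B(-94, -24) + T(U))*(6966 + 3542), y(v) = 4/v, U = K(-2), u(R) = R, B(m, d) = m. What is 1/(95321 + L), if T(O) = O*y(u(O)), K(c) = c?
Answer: -1/850403 ≈ -1.1759e-6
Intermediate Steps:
U = -2
T(O) = 4 (T(O) = O*(4/O) = 4)
L = -945724 (L = -4 + (-94 + 4)*(6966 + 3542) = -4 - 90*10508 = -4 - 945720 = -945724)
1/(95321 + L) = 1/(95321 - 945724) = 1/(-850403) = -1/850403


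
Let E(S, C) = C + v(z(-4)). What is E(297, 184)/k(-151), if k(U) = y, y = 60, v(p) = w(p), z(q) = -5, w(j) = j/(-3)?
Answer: 557/180 ≈ 3.0944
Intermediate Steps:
w(j) = -j/3 (w(j) = j*(-⅓) = -j/3)
v(p) = -p/3
k(U) = 60
E(S, C) = 5/3 + C (E(S, C) = C - ⅓*(-5) = C + 5/3 = 5/3 + C)
E(297, 184)/k(-151) = (5/3 + 184)/60 = (557/3)*(1/60) = 557/180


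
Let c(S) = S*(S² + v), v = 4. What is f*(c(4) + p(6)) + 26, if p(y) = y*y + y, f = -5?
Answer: -584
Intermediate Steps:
c(S) = S*(4 + S²) (c(S) = S*(S² + 4) = S*(4 + S²))
p(y) = y + y² (p(y) = y² + y = y + y²)
f*(c(4) + p(6)) + 26 = -5*(4*(4 + 4²) + 6*(1 + 6)) + 26 = -5*(4*(4 + 16) + 6*7) + 26 = -5*(4*20 + 42) + 26 = -5*(80 + 42) + 26 = -5*122 + 26 = -610 + 26 = -584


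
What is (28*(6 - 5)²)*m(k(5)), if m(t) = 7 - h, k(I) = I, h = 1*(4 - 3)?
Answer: 168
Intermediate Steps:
h = 1 (h = 1*1 = 1)
m(t) = 6 (m(t) = 7 - 1*1 = 7 - 1 = 6)
(28*(6 - 5)²)*m(k(5)) = (28*(6 - 5)²)*6 = (28*1²)*6 = (28*1)*6 = 28*6 = 168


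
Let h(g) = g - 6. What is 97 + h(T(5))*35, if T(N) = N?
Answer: 62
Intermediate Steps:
h(g) = -6 + g
97 + h(T(5))*35 = 97 + (-6 + 5)*35 = 97 - 1*35 = 97 - 35 = 62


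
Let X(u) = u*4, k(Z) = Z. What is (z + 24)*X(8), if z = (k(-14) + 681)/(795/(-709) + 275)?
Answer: 41065784/48545 ≈ 845.93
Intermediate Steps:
z = 472903/194180 (z = (-14 + 681)/(795/(-709) + 275) = 667/(795*(-1/709) + 275) = 667/(-795/709 + 275) = 667/(194180/709) = 667*(709/194180) = 472903/194180 ≈ 2.4354)
X(u) = 4*u
(z + 24)*X(8) = (472903/194180 + 24)*(4*8) = (5133223/194180)*32 = 41065784/48545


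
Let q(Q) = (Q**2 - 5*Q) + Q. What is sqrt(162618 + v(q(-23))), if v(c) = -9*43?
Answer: sqrt(162231) ≈ 402.78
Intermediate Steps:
q(Q) = Q**2 - 4*Q
v(c) = -387
sqrt(162618 + v(q(-23))) = sqrt(162618 - 387) = sqrt(162231)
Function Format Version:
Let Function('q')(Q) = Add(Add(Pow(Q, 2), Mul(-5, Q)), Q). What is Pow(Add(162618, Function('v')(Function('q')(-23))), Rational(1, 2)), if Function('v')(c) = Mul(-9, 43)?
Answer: Pow(162231, Rational(1, 2)) ≈ 402.78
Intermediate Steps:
Function('q')(Q) = Add(Pow(Q, 2), Mul(-4, Q))
Function('v')(c) = -387
Pow(Add(162618, Function('v')(Function('q')(-23))), Rational(1, 2)) = Pow(Add(162618, -387), Rational(1, 2)) = Pow(162231, Rational(1, 2))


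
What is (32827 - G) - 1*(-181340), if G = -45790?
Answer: 259957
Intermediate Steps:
(32827 - G) - 1*(-181340) = (32827 - 1*(-45790)) - 1*(-181340) = (32827 + 45790) + 181340 = 78617 + 181340 = 259957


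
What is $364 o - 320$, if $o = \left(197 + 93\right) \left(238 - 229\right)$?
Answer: $949720$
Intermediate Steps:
$o = 2610$ ($o = 290 \cdot 9 = 2610$)
$364 o - 320 = 364 \cdot 2610 - 320 = 950040 - 320 = 949720$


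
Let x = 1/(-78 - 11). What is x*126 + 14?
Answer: 1120/89 ≈ 12.584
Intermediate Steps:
x = -1/89 (x = 1/(-89) = -1/89 ≈ -0.011236)
x*126 + 14 = -1/89*126 + 14 = -126/89 + 14 = 1120/89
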